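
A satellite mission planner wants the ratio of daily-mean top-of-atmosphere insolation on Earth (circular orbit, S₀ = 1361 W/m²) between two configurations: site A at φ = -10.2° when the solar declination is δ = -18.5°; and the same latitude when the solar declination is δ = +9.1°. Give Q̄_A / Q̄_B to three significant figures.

Q̄_A / Q̄_B ≈ 1.10

— Configuration A (φ=-10.2°):
cos H₀ = −tan(-10.2°) tan(-18.500°) = -0.0602, H₀ = 1.6310 rad.
Bracket: H₀ sin φ sin δ + cos φ cos δ sin H₀ = 1.6310×-0.17708×-0.31730 + 0.98420×0.94832×0.99819 = 0.091642 + 0.931647 = 1.023289.
Q̄ = (S₀/π) × [bracket] = (1361/π) × 1.023289 = 443.31 W/m².
— Configuration B (φ=-10.2°):
cos H₀ = −tan(-10.2°) tan(+9.100°) = 0.0288, H₀ = 1.5420 rad.
Bracket: H₀ sin φ sin δ + cos φ cos δ sin H₀ = 1.5420×-0.17708×0.15816 + 0.98420×0.98741×0.99958 = -0.043187 + 0.971401 = 0.928214.
Q̄ = (S₀/π) × [bracket] = (1361/π) × 0.928214 = 402.12 W/m².
Ratio Q̄_A / Q̄_B = 443.31 / 402.12 = 1.102.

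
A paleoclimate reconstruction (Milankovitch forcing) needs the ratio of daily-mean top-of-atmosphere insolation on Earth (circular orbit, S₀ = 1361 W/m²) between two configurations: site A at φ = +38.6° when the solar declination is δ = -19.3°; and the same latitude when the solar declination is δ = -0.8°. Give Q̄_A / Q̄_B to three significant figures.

Q̄_A / Q̄_B ≈ 0.577

— Configuration A (φ=+38.6°):
cos H₀ = −tan(+38.6°) tan(-19.300°) = 0.2796, H₀ = 1.2875 rad.
Bracket: H₀ sin φ sin δ + cos φ cos δ sin H₀ = 1.2875×0.62388×-0.33051 + 0.78152×0.94380×0.96013 = -0.265481 + 0.708191 = 0.442710.
Q̄ = (S₀/π) × [bracket] = (1361/π) × 0.442710 = 191.79 W/m².
— Configuration B (φ=+38.6°):
cos H₀ = −tan(+38.6°) tan(-0.800°) = 0.0111, H₀ = 1.5596 rad.
Bracket: H₀ sin φ sin δ + cos φ cos δ sin H₀ = 1.5596×0.62388×-0.01396 + 0.78152×0.99990×0.99994 = -0.013583 + 0.781395 = 0.767812.
Q̄ = (S₀/π) × [bracket] = (1361/π) × 0.767812 = 332.63 W/m².
Ratio Q̄_A / Q̄_B = 191.79 / 332.63 = 0.5766.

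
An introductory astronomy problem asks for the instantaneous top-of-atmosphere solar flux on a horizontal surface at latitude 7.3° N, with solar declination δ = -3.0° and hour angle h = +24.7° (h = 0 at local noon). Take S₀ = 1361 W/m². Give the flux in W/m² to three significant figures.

1.22e+03 W/m²

cos θ_z = sin φ sin δ + cos φ cos δ cos h = -0.006650 + 0.899909 = 0.893259.
Flux = S₀ · cos θ_z = 1361 × 0.893259 = 1216 W/m².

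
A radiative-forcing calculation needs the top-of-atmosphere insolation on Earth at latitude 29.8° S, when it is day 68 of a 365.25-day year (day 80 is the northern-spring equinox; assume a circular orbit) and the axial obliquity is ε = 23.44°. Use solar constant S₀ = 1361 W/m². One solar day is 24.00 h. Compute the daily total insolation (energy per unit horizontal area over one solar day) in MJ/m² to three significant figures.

34.8 MJ/m²

Solar longitude: λ_s = 360° × (68 − 80)/365.25 = -11.828°, i.e. -11.828° + 360° = 348.172°.
sin δ = sin 23.44° × sin 348.172° = -0.08153, so δ = -4.677°.
cos H₀ = −tan(-29.8°) tan(-4.677°) = -0.0469, H₀ = 1.6177 rad.
Bracket: H₀ sin φ sin δ + cos φ cos δ sin H₀ = 1.6177×-0.49697×-0.08153 + 0.86777×0.99667×0.99890 = 0.065546 + 0.863929 = 0.929475.
Q̄ = (S₀/π) × [bracket] = (1361/π) × 0.929475 = 402.67 W/m².
Daily total = Q̄ × 24.00 h × 3600 s/h = 402.67 × 24.00 × 3600 / 10⁶ = 34.79 MJ/m².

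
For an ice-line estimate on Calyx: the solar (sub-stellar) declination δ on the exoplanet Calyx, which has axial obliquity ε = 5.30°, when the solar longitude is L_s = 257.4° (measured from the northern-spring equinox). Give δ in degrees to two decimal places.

sin δ = sin ε · sin L_s = sin 5.30° × sin 257.4° = -0.090146.
δ = arcsin(-0.090146) = -5.17°.

δ = -5.17°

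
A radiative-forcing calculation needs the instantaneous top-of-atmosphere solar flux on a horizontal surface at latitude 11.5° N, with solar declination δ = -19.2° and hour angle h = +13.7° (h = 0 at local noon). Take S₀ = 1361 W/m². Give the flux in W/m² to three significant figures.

cos θ_z = sin φ sin δ + cos φ cos δ cos h = -0.065565 + 0.899089 = 0.833524.
Flux = S₀ · cos θ_z = 1361 × 0.833524 = 1134 W/m².

1.13e+03 W/m²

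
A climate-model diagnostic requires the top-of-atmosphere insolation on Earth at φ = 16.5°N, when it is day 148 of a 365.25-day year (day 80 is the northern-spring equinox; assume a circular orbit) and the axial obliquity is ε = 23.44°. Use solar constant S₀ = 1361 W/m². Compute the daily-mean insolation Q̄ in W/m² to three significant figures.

Solar longitude: λ_s = 360° × (148 − 80)/365.25 = 67.023°.
sin δ = sin 23.44° × sin 67.023° = 0.36623, so δ = +21.483°.
cos H₀ = −tan(+16.5°) tan(+21.483°) = -0.1166, H₀ = 1.6876 rad.
Bracket: H₀ sin φ sin δ + cos φ cos δ sin H₀ = 1.6876×0.28402×0.36623 + 0.95882×0.93053×0.99318 = 0.175538 + 0.886126 = 1.061664.
Q̄ = (S₀/π) × [bracket] = (1361/π) × 1.061664 = 459.9 W/m².

Q̄ ≈ 460 W/m²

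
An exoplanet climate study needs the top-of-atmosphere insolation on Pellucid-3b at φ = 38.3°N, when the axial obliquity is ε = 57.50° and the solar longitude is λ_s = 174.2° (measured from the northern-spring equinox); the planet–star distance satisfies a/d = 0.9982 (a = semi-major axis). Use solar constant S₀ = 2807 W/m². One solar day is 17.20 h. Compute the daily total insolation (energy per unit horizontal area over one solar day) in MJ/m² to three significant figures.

47.8 MJ/m²

Solar declination: sin δ = sin ε · sin λ_s = sin 57.50° × sin 174.2° = 0.08523, so δ = +4.889°.
cos H₀ = −tan(+38.3°) tan(+4.889°) = -0.0676, H₀ = 1.6384 rad.
Bracket: H₀ sin φ sin δ + cos φ cos δ sin H₀ = 1.6384×0.61978×0.08523 + 0.78478×0.99636×0.99772 = 0.086547 + 0.780141 = 0.866688.
Inverse-square distance factor (a/d)² = 0.9982² = 0.996403.
Q̄ = (S₀/π) × 0.996403 × [bracket] = (2807/π) × 0.996403 × 0.866688 = 771.60 W/m².
Daily total = Q̄ × 17.20 h × 3600 s/h = 771.60 × 17.20 × 3600 / 10⁶ = 47.78 MJ/m².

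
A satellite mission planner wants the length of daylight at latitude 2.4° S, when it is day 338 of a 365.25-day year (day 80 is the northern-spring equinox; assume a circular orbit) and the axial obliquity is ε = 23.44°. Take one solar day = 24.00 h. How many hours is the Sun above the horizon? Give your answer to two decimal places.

Solar longitude: λ_s = 360° × (338 − 80)/365.25 = 254.292°.
sin δ = sin 23.44° × sin 254.292° = -0.38293, so δ = -22.515°.
cos H₀ = −tan φ · tan δ = −tan(-2.4°) × tan(-22.515°) = -0.0174, so H₀ = 1.5882 rad = 91.00°.
Daylight = 2H₀/(2π) × 24.00 h = (1.5882/π) × 24.00 = 12.13 h.

12.13 h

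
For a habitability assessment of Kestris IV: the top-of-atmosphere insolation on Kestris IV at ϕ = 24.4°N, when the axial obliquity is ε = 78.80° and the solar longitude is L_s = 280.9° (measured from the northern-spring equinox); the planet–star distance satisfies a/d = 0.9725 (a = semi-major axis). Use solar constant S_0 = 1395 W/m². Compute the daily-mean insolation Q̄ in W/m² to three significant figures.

Q̄ ≈ 0.00 W/m²

Solar declination: sin δ = sin ε · sin L_s = sin 78.80° × sin 280.9° = -0.96326, so δ = -74.420°.
cos h₀ = −tan(+24.4°) tan(-74.420°) = 1.6269 ≥ 1 ⇒ polar night, h₀ = 0 and Q̄ = 0.
Inverse-square distance factor (a/d)² = 0.9725² = 0.945756.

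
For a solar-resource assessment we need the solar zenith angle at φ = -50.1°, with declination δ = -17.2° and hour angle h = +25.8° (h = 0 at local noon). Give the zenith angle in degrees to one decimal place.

θ_z = 38.9°

cos θ_z = sin φ sin δ + cos φ cos δ cos h = 0.226857 + 0.551682 = 0.778539.
θ_z = arccos(0.778539) = 38.9°.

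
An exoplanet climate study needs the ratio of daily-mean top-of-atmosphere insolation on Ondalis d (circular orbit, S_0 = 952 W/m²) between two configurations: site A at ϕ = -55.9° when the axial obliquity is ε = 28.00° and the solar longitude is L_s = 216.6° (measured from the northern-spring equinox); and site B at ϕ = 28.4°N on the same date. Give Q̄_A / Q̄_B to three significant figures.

— Configuration A (ϕ=-55.9°):
Solar declination: sin δ = sin ε · sin L_s = sin 28.00° × sin 216.6° = -0.27991, so δ = -16.255°.
cos h₀ = −tan(-55.9°) tan(-16.255°) = -0.4306, h₀ = 2.0160 rad.
Bracket: h₀ sin ϕ sin δ + cos ϕ cos δ sin h₀ = 2.0160×-0.82806×-0.27991 + 0.56064×0.96003×0.90252 = 0.467273 + 0.485764 = 0.953037.
Q̄ = (S_0/π) × [bracket] = (952/π) × 0.953037 = 288.80 W/m².
— Configuration B (ϕ=+28.4°):
cos h₀ = −tan(+28.4°) tan(-16.255°) = 0.1576, h₀ = 1.4125 rad.
Bracket: h₀ sin ϕ sin δ + cos ϕ cos δ sin h₀ = 1.4125×0.47562×-0.27991 + 0.87965×0.96003×0.98750 = -0.188047 + 0.833934 = 0.645887.
Q̄ = (S_0/π) × [bracket] = (952/π) × 0.645887 = 195.72 W/m².
Ratio Q̄_A / Q̄_B = 288.80 / 195.72 = 1.476.

Q̄_A / Q̄_B ≈ 1.48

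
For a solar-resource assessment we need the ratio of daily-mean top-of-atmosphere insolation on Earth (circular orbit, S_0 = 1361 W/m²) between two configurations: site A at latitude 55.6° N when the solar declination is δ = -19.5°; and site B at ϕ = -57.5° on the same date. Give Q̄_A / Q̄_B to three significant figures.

Q̄_A / Q̄_B ≈ 0.168

— Configuration A (ϕ=+55.6°):
cos h₀ = −tan(+55.6°) tan(-19.500°) = 0.5172, h₀ = 1.0272 rad.
Bracket: h₀ sin ϕ sin δ + cos ϕ cos δ sin h₀ = 1.0272×0.82511×-0.33381 + 0.56497×0.94264×0.85588 = -0.282922 + 0.455810 = 0.172888.
Q̄ = (S_0/π) × [bracket] = (1361/π) × 0.172888 = 74.898 W/m².
— Configuration B (ϕ=-57.5°):
cos h₀ = −tan(-57.5°) tan(-19.500°) = -0.5559, h₀ = 2.1602 rad.
Bracket: h₀ sin ϕ sin δ + cos ϕ cos δ sin h₀ = 2.1602×-0.84339×-0.33381 + 0.53730×0.94264×0.83128 = 0.608165 + 0.421027 = 1.029192.
Q̄ = (S_0/π) × [bracket] = (1361/π) × 1.029192 = 445.87 W/m².
Ratio Q̄_A / Q̄_B = 74.898 / 445.87 = 0.1680.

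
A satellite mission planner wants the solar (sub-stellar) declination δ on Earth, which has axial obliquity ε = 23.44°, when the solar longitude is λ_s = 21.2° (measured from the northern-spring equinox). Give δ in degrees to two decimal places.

δ = +8.27°

sin δ = sin ε · sin λ_s = sin 23.44° × sin 21.2° = 0.143850.
δ = arcsin(0.143850) = +8.27°.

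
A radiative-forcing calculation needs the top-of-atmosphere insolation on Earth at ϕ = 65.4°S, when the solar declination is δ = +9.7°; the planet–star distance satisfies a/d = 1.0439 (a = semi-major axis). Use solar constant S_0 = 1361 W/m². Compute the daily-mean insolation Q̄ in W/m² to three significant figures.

Q̄ ≈ 93.8 W/m²

cos h₀ = −tan(-65.4°) tan(+9.700°) = 0.3734, h₀ = 1.1882 rad.
Bracket: h₀ sin ϕ sin δ + cos ϕ cos δ sin h₀ = 1.1882×-0.90924×0.16849 + 0.41628×0.98570×0.92769 = -0.182030 + 0.380656 = 0.198626.
Inverse-square distance factor (a/d)² = 1.0439² = 1.089727.
Q̄ = (S_0/π) × 1.089727 × [bracket] = (1361/π) × 1.089727 × 0.198626 = 93.77 W/m².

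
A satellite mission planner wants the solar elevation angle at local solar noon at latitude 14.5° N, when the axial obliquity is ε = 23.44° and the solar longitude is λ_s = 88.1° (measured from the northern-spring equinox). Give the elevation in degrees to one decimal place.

81.1°

Solar declination: sin δ = sin ε · sin λ_s = sin 23.44° × sin 88.1° = 0.39757, so δ = +23.426°.
At local noon the hour angle is zero, so the zenith angle equals |φ − δ| = |+14.5° − (+23.426°)| = 8.926°.
Elevation = 90° − 8.926° = 81.1°.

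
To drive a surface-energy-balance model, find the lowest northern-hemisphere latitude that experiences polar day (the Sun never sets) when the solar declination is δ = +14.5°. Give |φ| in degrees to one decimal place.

Polar day requires cos H₀ = −tan φ tan δ ≤ −1, i.e. tan φ tan δ ≥ 1.
The boundary is |tan φ| · |tan δ| = 1, so |φ| = 90° − |δ| = 90° − 14.5° = 75.5° in the northern hemisphere.

|φ| = 75.5°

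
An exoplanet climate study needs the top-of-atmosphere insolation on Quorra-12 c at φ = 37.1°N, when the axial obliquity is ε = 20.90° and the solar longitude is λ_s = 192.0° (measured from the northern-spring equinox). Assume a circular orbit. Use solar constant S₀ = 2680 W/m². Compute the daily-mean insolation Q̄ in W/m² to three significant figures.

Q̄ ≈ 620 W/m²

Solar declination: sin δ = sin ε · sin λ_s = sin 20.90° × sin 192.0° = -0.07417, so δ = -4.254°.
cos H₀ = −tan(+37.1°) tan(-4.254°) = 0.0562, H₀ = 1.5145 rad.
Bracket: H₀ sin φ sin δ + cos φ cos δ sin H₀ = 1.5145×0.60321×-0.07417 + 0.79758×0.99725×0.99842 = -0.067759 + 0.794130 = 0.726371.
Q̄ = (S₀/π) × [bracket] = (2680/π) × 0.726371 = 619.6 W/m².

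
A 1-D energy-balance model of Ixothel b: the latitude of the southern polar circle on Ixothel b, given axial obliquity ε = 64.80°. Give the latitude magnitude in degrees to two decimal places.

The polar circle is the lowest latitude that experiences at least one full rotation of continuous darkness at the northern-summer solstice; it lies at |φ| = 90° − ε = 90° − 64.80° = 25.20°.

25.20°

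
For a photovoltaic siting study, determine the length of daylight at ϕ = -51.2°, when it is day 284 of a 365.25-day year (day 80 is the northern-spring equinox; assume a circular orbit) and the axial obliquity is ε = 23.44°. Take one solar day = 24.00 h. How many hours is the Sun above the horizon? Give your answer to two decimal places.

Solar longitude: L_s = 360° × (284 − 80)/365.25 = 201.068°.
sin δ = sin 23.44° × sin 201.068° = -0.14299, so δ = -8.221°.
cos h₀ = −tan ϕ · tan δ = −tan(-51.2°) × tan(-8.221°) = -0.1797, so h₀ = 1.7515 rad = 100.35°.
Daylight = 2h₀/(2π) × 24.00 h = (1.7515/π) × 24.00 = 13.38 h.

13.38 h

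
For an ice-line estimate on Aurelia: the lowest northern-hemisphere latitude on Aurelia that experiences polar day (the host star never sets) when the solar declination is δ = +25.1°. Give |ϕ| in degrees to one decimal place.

|ϕ| = 64.9°

Polar day requires cos h₀ = −tan ϕ tan δ ≤ −1, i.e. tan ϕ tan δ ≥ 1.
The boundary is |tan ϕ| · |tan δ| = 1, so |ϕ| = 90° − |δ| = 90° − 25.1° = 64.9° in the northern hemisphere.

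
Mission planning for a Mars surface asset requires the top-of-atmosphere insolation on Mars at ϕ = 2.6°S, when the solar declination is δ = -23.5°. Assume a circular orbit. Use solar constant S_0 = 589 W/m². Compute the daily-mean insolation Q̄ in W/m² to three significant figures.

Q̄ ≈ 177 W/m²

cos h₀ = −tan(-2.6°) tan(-23.500°) = -0.0197, h₀ = 1.5905 rad.
Bracket: h₀ sin ϕ sin δ + cos ϕ cos δ sin h₀ = 1.5905×-0.04536×-0.39875 + 0.99897×0.91706×0.99981 = 0.028768 + 0.915941 = 0.944709.
Q̄ = (S_0/π) × [bracket] = (589/π) × 0.944709 = 177.1 W/m².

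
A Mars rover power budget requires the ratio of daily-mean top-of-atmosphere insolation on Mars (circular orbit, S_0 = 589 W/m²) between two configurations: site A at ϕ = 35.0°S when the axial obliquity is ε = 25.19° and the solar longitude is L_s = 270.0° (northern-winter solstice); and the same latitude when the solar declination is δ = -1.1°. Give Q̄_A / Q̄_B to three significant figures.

— Configuration A (ϕ=-35.0°):
Solar declination: sin δ = sin ε · sin L_s = sin 25.19° × sin 270.0° = -0.42562, so δ = -25.190°.
cos h₀ = −tan(-35.0°) tan(-25.190°) = -0.3293, h₀ = 1.9064 rad.
Bracket: h₀ sin ϕ sin δ + cos ϕ cos δ sin h₀ = 1.9064×-0.57358×-0.42562 + 0.81915×0.90490×0.94421 = 0.465404 + 0.699895 = 1.165299.
Q̄ = (S_0/π) × [bracket] = (589/π) × 1.165299 = 218.48 W/m².
— Configuration B (ϕ=-35.0°):
cos h₀ = −tan(-35.0°) tan(-1.100°) = -0.0134, h₀ = 1.5842 rad.
Bracket: h₀ sin ϕ sin δ + cos ϕ cos δ sin h₀ = 1.5842×-0.57358×-0.01920 + 0.81915×0.99982×0.99991 = 0.017446 + 0.818929 = 0.836375.
Q̄ = (S_0/π) × [bracket] = (589/π) × 0.836375 = 156.81 W/m².
Ratio Q̄_A / Q̄_B = 218.48 / 156.81 = 1.393.

Q̄_A / Q̄_B ≈ 1.39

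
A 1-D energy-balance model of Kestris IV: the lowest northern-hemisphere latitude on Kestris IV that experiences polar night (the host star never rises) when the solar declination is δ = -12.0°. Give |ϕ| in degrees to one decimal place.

Polar night requires cos h₀ = −tan ϕ tan δ ≥ 1, i.e. tan ϕ tan δ ≤ −1.
The boundary is |tan ϕ| · |tan δ| = 1, so |ϕ| = 90° − |δ| = 90° − 12.0° = 78.0° in the northern hemisphere.

|ϕ| = 78.0°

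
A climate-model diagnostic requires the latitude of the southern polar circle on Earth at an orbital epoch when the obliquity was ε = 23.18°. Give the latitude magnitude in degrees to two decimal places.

66.82°

The polar circle is the lowest latitude that experiences at least one full rotation of continuous darkness at the northern-summer solstice; it lies at |φ| = 90° − ε = 90° − 23.18° = 66.82°.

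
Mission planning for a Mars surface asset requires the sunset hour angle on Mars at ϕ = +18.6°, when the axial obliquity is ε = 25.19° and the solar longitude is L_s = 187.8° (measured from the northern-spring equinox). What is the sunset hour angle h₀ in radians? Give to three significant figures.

h₀ = 1.55 rad

Solar declination: sin δ = sin ε · sin L_s = sin 25.19° × sin 187.8° = -0.05776, so δ = -3.311°.
cos h₀ = −tan ϕ · tan δ = −tan(+18.6°) × tan(-3.311°) = 0.0195, so h₀ = 1.5513 rad = 88.88°.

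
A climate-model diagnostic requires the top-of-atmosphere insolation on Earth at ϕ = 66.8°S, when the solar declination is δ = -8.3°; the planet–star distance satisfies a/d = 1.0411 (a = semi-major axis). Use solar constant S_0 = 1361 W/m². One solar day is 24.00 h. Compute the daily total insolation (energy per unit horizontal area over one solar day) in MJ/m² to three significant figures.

cos h₀ = −tan(-66.8°) tan(-8.300°) = -0.3404, h₀ = 1.9181 rad.
Bracket: h₀ sin ϕ sin δ + cos ϕ cos δ sin h₀ = 1.9181×-0.91914×-0.14436 + 0.39394×0.98953×0.94029 = 0.254507 + 0.366540 = 0.621047.
Inverse-square distance factor (a/d)² = 1.0411² = 1.083889.
Q̄ = (S_0/π) × 1.083889 × [bracket] = (1361/π) × 1.083889 × 0.621047 = 291.62 W/m².
Daily total = Q̄ × 24.00 h × 3600 s/h = 291.62 × 24.00 × 3600 / 10⁶ = 25.20 MJ/m².

25.2 MJ/m²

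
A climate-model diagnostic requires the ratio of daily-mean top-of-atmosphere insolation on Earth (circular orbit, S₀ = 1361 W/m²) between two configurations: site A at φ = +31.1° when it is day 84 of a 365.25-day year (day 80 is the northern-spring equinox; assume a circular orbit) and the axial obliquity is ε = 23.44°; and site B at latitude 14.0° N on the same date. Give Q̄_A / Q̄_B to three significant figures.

— Configuration A (φ=+31.1°):
Solar longitude: λ_s = 360° × (84 − 80)/365.25 = 3.943°.
sin δ = sin 23.44° × sin 3.943° = 0.02735, so δ = +1.567°.
cos H₀ = −tan(+31.1°) tan(+1.567°) = -0.0165, H₀ = 1.5873 rad.
Bracket: H₀ sin φ sin δ + cos φ cos δ sin H₀ = 1.5873×0.51653×0.02735 + 0.85627×0.99963×0.99986 = 0.022424 + 0.855833 = 0.878257.
Q̄ = (S₀/π) × [bracket] = (1361/π) × 0.878257 = 380.48 W/m².
— Configuration B (φ=+14.0°):
cos H₀ = −tan(+14.0°) tan(+1.567°) = -0.0068, H₀ = 1.5776 rad.
Bracket: H₀ sin φ sin δ + cos φ cos δ sin H₀ = 1.5776×0.24192×0.02735 + 0.97030×0.99963×0.99998 = 0.010438 + 0.969922 = 0.980360.
Q̄ = (S₀/π) × [bracket] = (1361/π) × 0.980360 = 424.71 W/m².
Ratio Q̄_A / Q̄_B = 380.48 / 424.71 = 0.8959.

Q̄_A / Q̄_B ≈ 0.896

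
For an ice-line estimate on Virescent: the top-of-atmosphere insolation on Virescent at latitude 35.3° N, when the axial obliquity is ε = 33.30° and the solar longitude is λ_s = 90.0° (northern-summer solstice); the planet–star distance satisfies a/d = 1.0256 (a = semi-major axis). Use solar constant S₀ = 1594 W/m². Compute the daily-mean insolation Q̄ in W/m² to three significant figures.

Solar declination: sin δ = sin ε · sin λ_s = sin 33.30° × sin 90.0° = 0.54902, so δ = +33.300°.
cos H₀ = −tan(+35.3°) tan(+33.300°) = -0.4651, H₀ = 2.0545 rad.
Bracket: H₀ sin φ sin δ + cos φ cos δ sin H₀ = 2.0545×0.57786×0.54902 + 0.81614×0.83581×0.88526 = 0.651804 + 0.603869 = 1.255673.
Inverse-square distance factor (a/d)² = 1.0256² = 1.051855.
Q̄ = (S₀/π) × 1.051855 × [bracket] = (1594/π) × 1.051855 × 1.255673 = 670.1 W/m².

Q̄ ≈ 670 W/m²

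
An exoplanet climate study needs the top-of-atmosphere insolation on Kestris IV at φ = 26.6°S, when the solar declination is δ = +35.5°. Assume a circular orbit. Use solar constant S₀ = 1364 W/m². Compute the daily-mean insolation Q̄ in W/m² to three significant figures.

Q̄ ≈ 159 W/m²

cos H₀ = −tan(-26.6°) tan(+35.500°) = 0.3572, H₀ = 1.2055 rad.
Bracket: H₀ sin φ sin δ + cos φ cos δ sin H₀ = 1.2055×-0.44776×0.58070 + 0.89415×0.81412×0.93403 = -0.313447 + 0.679923 = 0.366476.
Q̄ = (S₀/π) × [bracket] = (1364/π) × 0.366476 = 159.1 W/m².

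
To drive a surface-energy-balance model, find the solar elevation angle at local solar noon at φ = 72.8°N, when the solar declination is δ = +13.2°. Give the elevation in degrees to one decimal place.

At local noon the hour angle is zero, so the zenith angle equals |φ − δ| = |+72.8° − (+13.200°)| = 59.600°.
Elevation = 90° − 59.600° = 30.4°.

30.4°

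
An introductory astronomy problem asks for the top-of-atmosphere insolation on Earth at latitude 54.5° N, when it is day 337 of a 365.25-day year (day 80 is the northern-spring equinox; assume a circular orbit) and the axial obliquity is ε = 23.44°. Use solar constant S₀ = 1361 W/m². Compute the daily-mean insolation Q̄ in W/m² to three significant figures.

Solar longitude: λ_s = 360° × (337 − 80)/365.25 = 253.306°.
sin δ = sin 23.44° × sin 253.306° = -0.38102, so δ = -22.397°.
cos H₀ = −tan(+54.5°) tan(-22.397°) = 0.5778, H₀ = 0.9548 rad.
Bracket: H₀ sin φ sin δ + cos φ cos δ sin H₀ = 0.9548×0.81412×-0.38102 + 0.58070×0.92457×0.81621 = -0.296175 + 0.438221 = 0.142046.
Q̄ = (S₀/π) × [bracket] = (1361/π) × 0.142046 = 61.54 W/m².

Q̄ ≈ 61.5 W/m²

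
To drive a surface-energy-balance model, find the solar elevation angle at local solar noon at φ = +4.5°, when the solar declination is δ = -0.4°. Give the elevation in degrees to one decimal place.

85.1°

At local noon the hour angle is zero, so the zenith angle equals |φ − δ| = |+4.5° − (-0.400°)| = 4.900°.
Elevation = 90° − 4.900° = 85.1°.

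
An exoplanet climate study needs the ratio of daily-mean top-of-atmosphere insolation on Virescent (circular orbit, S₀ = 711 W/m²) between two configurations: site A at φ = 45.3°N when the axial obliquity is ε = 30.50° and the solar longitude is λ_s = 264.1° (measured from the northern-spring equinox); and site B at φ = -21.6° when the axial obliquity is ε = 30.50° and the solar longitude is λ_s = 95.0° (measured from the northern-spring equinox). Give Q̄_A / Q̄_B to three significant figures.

Q̄_A / Q̄_B ≈ 0.288

— Configuration A (φ=+45.3°):
Solar declination: sin δ = sin ε · sin λ_s = sin 30.50° × sin 264.1° = -0.50485, so δ = -30.321°.
cos H₀ = −tan(+45.3°) tan(-30.321°) = 0.5910, H₀ = 0.9385 rad.
Bracket: H₀ sin φ sin δ + cos φ cos δ sin H₀ = 0.9385×0.71080×-0.50485 + 0.70339×0.86321×0.80666 = -0.336778 + 0.489782 = 0.153004.
Q̄ = (S₀/π) × [bracket] = (711/π) × 0.153004 = 34.628 W/m².
— Configuration B (φ=-21.6°):
Solar declination: sin δ = sin ε · sin λ_s = sin 30.50° × sin 95.0° = 0.50561, so δ = +30.372°.
cos H₀ = −tan(-21.6°) tan(+30.372°) = 0.2320, H₀ = 1.3366 rad.
Bracket: H₀ sin φ sin δ + cos φ cos δ sin H₀ = 1.3366×-0.36812×0.50561 + 0.92978×0.86276×0.97271 = -0.248775 + 0.780286 = 0.531511.
Q̄ = (S₀/π) × [bracket] = (711/π) × 0.531511 = 120.29 W/m².
Ratio Q̄_A / Q̄_B = 34.628 / 120.29 = 0.2879.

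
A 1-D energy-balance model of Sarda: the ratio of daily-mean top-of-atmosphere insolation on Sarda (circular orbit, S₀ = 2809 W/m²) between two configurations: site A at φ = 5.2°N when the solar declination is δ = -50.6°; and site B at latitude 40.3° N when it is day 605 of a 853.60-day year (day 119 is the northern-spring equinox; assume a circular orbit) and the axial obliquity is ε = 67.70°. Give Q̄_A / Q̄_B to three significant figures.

Q̄_A / Q̄_B ≈ 1.50

— Configuration A (φ=+5.2°):
cos H₀ = −tan(+5.2°) tan(-50.600°) = 0.1108, H₀ = 1.4598 rad.
Bracket: H₀ sin φ sin δ + cos φ cos δ sin H₀ = 1.4598×0.09063×-0.77273 + 0.99588×0.63473×0.99384 = -0.102233 + 0.628221 = 0.525988.
Q̄ = (S₀/π) × [bracket] = (2809/π) × 0.525988 = 470.30 W/m².
— Configuration B (φ=+40.3°):
Solar longitude: λ_s = 360° × (605 − 119)/853.60 = 204.967°.
sin δ = sin 67.70° × sin 204.967° = -0.39053, so δ = -22.988°.
cos H₀ = −tan(+40.3°) tan(-22.988°) = 0.3598, H₀ = 1.2028 rad.
Bracket: H₀ sin φ sin δ + cos φ cos δ sin H₀ = 1.2028×0.64679×-0.39053 + 0.76267×0.92059×0.93304 = -0.303816 + 0.655093 = 0.351277.
Q̄ = (S₀/π) × [bracket] = (2809/π) × 0.351277 = 314.09 W/m².
Ratio Q̄_A / Q̄_B = 470.30 / 314.09 = 1.497.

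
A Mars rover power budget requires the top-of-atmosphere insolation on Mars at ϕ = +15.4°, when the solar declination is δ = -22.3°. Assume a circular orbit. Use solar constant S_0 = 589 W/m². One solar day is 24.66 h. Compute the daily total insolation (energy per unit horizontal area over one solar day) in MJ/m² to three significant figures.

12.3 MJ/m²

cos h₀ = −tan(+15.4°) tan(-22.300°) = 0.1130, h₀ = 1.4576 rad.
Bracket: h₀ sin ϕ sin δ + cos ϕ cos δ sin h₀ = 1.4576×0.26556×-0.37946 + 0.96410×0.92521×0.99360 = -0.146881 + 0.886286 = 0.739405.
Q̄ = (S_0/π) × [bracket] = (589/π) × 0.739405 = 138.63 W/m².
Daily total = Q̄ × 24.66 h × 3600 s/h = 138.63 × 24.66 × 3600 / 10⁶ = 12.31 MJ/m².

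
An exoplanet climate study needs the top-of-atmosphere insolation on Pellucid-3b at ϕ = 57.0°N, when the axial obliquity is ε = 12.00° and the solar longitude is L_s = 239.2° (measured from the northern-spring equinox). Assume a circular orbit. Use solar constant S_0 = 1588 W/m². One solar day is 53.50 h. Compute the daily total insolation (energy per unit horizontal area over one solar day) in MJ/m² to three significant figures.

Solar declination: sin δ = sin ε · sin L_s = sin 12.00° × sin 239.2° = -0.17859, so δ = -10.288°.
cos h₀ = −tan(+57.0°) tan(-10.288°) = 0.2795, h₀ = 1.2875 rad.
Bracket: h₀ sin ϕ sin δ + cos ϕ cos δ sin h₀ = 1.2875×0.83867×-0.17859 + 0.54464×0.98392×0.96015 = -0.192839 + 0.514527 = 0.321688.
Q̄ = (S_0/π) × [bracket] = (1588/π) × 0.321688 = 162.61 W/m².
Daily total = Q̄ × 53.50 h × 3600 s/h = 162.61 × 53.50 × 3600 / 10⁶ = 31.32 MJ/m².

31.3 MJ/m²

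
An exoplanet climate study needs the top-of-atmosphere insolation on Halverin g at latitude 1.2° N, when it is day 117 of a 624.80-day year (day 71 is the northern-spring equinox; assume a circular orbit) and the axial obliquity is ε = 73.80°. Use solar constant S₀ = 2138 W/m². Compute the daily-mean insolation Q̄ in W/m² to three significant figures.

Solar longitude: λ_s = 360° × (117 − 71)/624.80 = 26.504°.
sin δ = sin 73.80° × sin 26.504° = 0.42855, so δ = +25.375°.
cos H₀ = −tan(+1.2°) tan(+25.375°) = -0.0099, H₀ = 1.5807 rad.
Bracket: H₀ sin φ sin δ + cos φ cos δ sin H₀ = 1.5807×0.02094×0.42855 + 0.99978×0.90352×0.99995 = 0.014185 + 0.903276 = 0.917461.
Q̄ = (S₀/π) × [bracket] = (2138/π) × 0.917461 = 624.4 W/m².

Q̄ ≈ 624 W/m²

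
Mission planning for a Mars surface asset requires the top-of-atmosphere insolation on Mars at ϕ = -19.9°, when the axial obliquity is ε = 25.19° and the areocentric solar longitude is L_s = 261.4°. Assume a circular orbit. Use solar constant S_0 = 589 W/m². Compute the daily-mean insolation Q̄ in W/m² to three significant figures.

Q̄ ≈ 204 W/m²

sin δ = sin 25.19° × sin 261.4° = -0.42084, so δ = -24.887°.
cos h₀ = −tan(-19.9°) tan(-24.887°) = -0.1679, h₀ = 1.7395 rad.
Bracket: h₀ sin ϕ sin δ + cos ϕ cos δ sin h₀ = 1.7395×-0.34038×-0.42084 + 0.94029×0.90714×0.98580 = 0.249176 + 0.840862 = 1.090038.
Q̄ = (S_0/π) × [bracket] = (589/π) × 1.090038 = 204.4 W/m².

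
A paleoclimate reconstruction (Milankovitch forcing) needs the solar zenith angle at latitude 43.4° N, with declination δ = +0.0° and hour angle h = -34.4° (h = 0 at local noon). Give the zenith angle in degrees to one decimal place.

θ_z = 53.2°

cos θ_z = sin φ sin δ + cos φ cos δ cos h = 0.000000 + 0.599507 = 0.599507.
θ_z = arccos(0.599507) = 53.2°.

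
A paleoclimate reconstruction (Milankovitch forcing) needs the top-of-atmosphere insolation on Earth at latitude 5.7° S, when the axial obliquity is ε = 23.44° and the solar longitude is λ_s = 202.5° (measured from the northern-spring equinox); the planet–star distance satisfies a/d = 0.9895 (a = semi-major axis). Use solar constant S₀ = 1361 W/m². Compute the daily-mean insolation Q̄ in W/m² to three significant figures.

Q̄ ≈ 427 W/m²

Solar declination: sin δ = sin ε · sin λ_s = sin 23.44° × sin 202.5° = -0.15223, so δ = -8.756°.
cos H₀ = −tan(-5.7°) tan(-8.756°) = -0.0154, H₀ = 1.5862 rad.
Bracket: H₀ sin φ sin δ + cos φ cos δ sin H₀ = 1.5862×-0.09932×-0.15223 + 0.99506×0.98835×0.99988 = 0.023983 + 0.983350 = 1.007333.
Inverse-square distance factor (a/d)² = 0.9895² = 0.979110.
Q̄ = (S₀/π) × 0.979110 × [bracket] = (1361/π) × 0.979110 × 1.007333 = 427.3 W/m².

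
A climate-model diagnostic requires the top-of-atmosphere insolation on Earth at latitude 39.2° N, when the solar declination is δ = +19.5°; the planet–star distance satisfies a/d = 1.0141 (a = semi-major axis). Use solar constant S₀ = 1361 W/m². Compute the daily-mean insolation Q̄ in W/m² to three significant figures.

cos H₀ = −tan(+39.2°) tan(+19.500°) = -0.2888, H₀ = 1.8638 rad.
Bracket: H₀ sin φ sin δ + cos φ cos δ sin H₀ = 1.8638×0.63203×0.33381 + 0.77494×0.94264×0.95739 = 0.393221 + 0.699363 = 1.092584.
Inverse-square distance factor (a/d)² = 1.0141² = 1.028399.
Q̄ = (S₀/π) × 1.028399 × [bracket] = (1361/π) × 1.028399 × 1.092584 = 486.8 W/m².

Q̄ ≈ 487 W/m²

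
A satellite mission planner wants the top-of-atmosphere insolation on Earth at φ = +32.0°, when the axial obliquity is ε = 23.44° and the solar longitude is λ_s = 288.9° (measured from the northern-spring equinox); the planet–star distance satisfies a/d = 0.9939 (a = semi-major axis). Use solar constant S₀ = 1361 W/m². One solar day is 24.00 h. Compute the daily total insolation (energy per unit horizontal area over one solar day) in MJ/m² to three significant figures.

Solar declination: sin δ = sin ε · sin λ_s = sin 23.44° × sin 288.9° = -0.37634, so δ = -22.107°.
cos H₀ = −tan(+32.0°) tan(-22.107°) = 0.2538, H₀ = 1.3142 rad.
Bracket: H₀ sin φ sin δ + cos φ cos δ sin H₀ = 1.3142×0.52992×-0.37634 + 0.84805×0.92648×0.96725 = -0.262091 + 0.759970 = 0.497879.
Inverse-square distance factor (a/d)² = 0.9939² = 0.987837.
Q̄ = (S₀/π) × 0.987837 × [bracket] = (1361/π) × 0.987837 × 0.497879 = 213.07 W/m².
Daily total = Q̄ × 24.00 h × 3600 s/h = 213.07 × 24.00 × 3600 / 10⁶ = 18.41 MJ/m².

18.4 MJ/m²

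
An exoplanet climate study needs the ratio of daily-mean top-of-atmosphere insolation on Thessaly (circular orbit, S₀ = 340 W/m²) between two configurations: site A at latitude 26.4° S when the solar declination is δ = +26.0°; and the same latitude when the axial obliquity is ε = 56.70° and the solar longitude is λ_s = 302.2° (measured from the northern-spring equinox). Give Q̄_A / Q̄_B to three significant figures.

Q̄_A / Q̄_B ≈ 0.433

— Configuration A (φ=-26.4°):
cos H₀ = −tan(-26.4°) tan(+26.000°) = 0.2421, H₀ = 1.3263 rad.
Bracket: H₀ sin φ sin δ + cos φ cos δ sin H₀ = 1.3263×-0.44464×0.43837 + 0.89571×0.89879×0.97025 = -0.258518 + 0.781105 = 0.522587.
Q̄ = (S₀/π) × [bracket] = (340/π) × 0.522587 = 56.557 W/m².
— Configuration B (φ=-26.4°):
Solar declination: sin δ = sin ε · sin λ_s = sin 56.70° × sin 302.2° = -0.70725, so δ = -45.012°.
cos H₀ = −tan(-26.4°) tan(-45.012°) = -0.4966, H₀ = 2.0905 rad.
Bracket: H₀ sin φ sin δ + cos φ cos δ sin H₀ = 2.0905×-0.44464×-0.70725 + 0.89571×0.70696×0.86797 = 0.657403 + 0.549626 = 1.207029.
Q̄ = (S₀/π) × [bracket] = (340/π) × 1.207029 = 130.63 W/m².
Ratio Q̄_A / Q̄_B = 56.557 / 130.63 = 0.4330.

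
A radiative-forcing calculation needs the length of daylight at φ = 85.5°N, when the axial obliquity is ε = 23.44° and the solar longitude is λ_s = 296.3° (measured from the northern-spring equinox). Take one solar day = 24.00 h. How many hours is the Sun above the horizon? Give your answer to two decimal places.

Solar declination: sin δ = sin ε · sin λ_s = sin 23.44° × sin 296.3° = -0.35661, so δ = -20.892°.
cos H₀ = −tan φ · tan δ = 4.8501 ≥ 1, so the Sun never rises (polar night) and H₀ = 0.
Daylight = 2H₀/(2π) × 24.00 h = (0.0000/π) × 24.00 = 0.00 h.

0.00 h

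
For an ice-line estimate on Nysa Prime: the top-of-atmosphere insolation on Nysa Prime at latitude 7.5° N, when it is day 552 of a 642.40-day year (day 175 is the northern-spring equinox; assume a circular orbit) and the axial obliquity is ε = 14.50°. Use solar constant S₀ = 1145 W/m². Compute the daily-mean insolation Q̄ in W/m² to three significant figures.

Q̄ ≈ 349 W/m²

Solar longitude: λ_s = 360° × (552 − 175)/642.40 = 211.270°.
sin δ = sin 14.50° × sin 211.270° = -0.12997, so δ = -7.468°.
cos H₀ = −tan(+7.5°) tan(-7.468°) = 0.0173, H₀ = 1.5535 rad.
Bracket: H₀ sin φ sin δ + cos φ cos δ sin H₀ = 1.5535×0.13053×-0.12997 + 0.99144×0.99152×0.99985 = -0.026355 + 0.982885 = 0.956530.
Q̄ = (S₀/π) × [bracket] = (1145/π) × 0.956530 = 348.6 W/m².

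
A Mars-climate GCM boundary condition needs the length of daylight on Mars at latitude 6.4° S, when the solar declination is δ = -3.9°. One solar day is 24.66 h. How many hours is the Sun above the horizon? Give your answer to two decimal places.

cos H₀ = −tan φ · tan δ = −tan(-6.4°) × tan(-3.900°) = -0.0076, so H₀ = 1.5784 rad = 90.44°.
Daylight = 2H₀/(2π) × 24.66 h = (1.5784/π) × 24.66 = 12.39 h.

12.39 h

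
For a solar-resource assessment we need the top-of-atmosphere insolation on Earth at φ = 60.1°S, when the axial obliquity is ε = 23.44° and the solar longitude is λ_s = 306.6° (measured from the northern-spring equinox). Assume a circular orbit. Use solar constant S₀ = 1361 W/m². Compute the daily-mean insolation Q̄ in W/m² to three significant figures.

Solar declination: sin δ = sin ε · sin λ_s = sin 23.44° × sin 306.6° = -0.31935, so δ = -18.624°.
cos H₀ = −tan(-60.1°) tan(-18.624°) = -0.5861, H₀ = 2.1970 rad.
Bracket: H₀ sin φ sin δ + cos φ cos δ sin H₀ = 2.1970×-0.86690×-0.31935 + 0.49849×0.94764×0.81027 = 0.608227 + 0.382763 = 0.990990.
Q̄ = (S₀/π) × [bracket] = (1361/π) × 0.990990 = 429.3 W/m².

Q̄ ≈ 429 W/m²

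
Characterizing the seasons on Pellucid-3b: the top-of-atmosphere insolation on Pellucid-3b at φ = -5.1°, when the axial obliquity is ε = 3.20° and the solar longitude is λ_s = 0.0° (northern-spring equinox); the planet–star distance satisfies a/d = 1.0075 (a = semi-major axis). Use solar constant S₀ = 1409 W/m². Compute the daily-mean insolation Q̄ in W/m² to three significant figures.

Q̄ ≈ 453 W/m²

Solar declination: sin δ = sin ε · sin λ_s = sin 3.20° × sin 0.0° = 0.00000, so δ = +0.000°.
cos H₀ = −tan(-5.1°) tan(+0.000°) = 0.0000, H₀ = 1.5708 rad.
Bracket: H₀ sin φ sin δ + cos φ cos δ sin H₀ = 1.5708×-0.08889×0.00000 + 0.99604×1.00000×1.00000 = -0.000000 + 0.996040 = 0.996040.
Inverse-square distance factor (a/d)² = 1.0075² = 1.015056.
Q̄ = (S₀/π) × 1.015056 × [bracket] = (1409/π) × 1.015056 × 0.996040 = 453.4 W/m².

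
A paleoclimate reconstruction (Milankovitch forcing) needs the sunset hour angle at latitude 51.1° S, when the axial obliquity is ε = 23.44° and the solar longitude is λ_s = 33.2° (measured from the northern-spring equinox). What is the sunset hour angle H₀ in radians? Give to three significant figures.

H₀ = 1.29 rad

Solar declination: sin δ = sin ε · sin λ_s = sin 23.44° × sin 33.2° = 0.21781, so δ = +12.581°.
cos H₀ = −tan φ · tan δ = −tan(-51.1°) × tan(+12.581°) = 0.2766, so H₀ = 1.2906 rad = 73.94°.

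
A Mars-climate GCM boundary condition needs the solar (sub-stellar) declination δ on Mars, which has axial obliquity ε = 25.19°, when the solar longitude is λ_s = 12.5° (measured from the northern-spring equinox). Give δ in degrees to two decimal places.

δ = +5.29°

sin δ = sin ε · sin λ_s = sin 25.19° × sin 12.5° = 0.092121.
δ = arcsin(0.092121) = +5.29°.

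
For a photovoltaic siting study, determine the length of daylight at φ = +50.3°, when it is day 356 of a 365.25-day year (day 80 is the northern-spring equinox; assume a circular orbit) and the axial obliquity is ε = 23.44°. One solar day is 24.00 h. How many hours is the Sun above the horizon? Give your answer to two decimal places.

Solar longitude: λ_s = 360° × (356 − 80)/365.25 = 272.033°.
sin δ = sin 23.44° × sin 272.033° = -0.39754, so δ = -23.424°.
cos H₀ = −tan φ · tan δ = −tan(+50.3°) × tan(-23.424°) = 0.5218, so H₀ = 1.0218 rad = 58.54°.
Daylight = 2H₀/(2π) × 24.00 h = (1.0218/π) × 24.00 = 7.81 h.

7.81 h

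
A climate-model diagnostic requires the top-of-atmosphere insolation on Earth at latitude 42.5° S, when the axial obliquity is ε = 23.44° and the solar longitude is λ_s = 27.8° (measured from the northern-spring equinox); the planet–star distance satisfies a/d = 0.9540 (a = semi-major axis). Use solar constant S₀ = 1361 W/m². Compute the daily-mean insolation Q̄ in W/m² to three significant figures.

Solar declination: sin δ = sin ε · sin λ_s = sin 23.44° × sin 27.8° = 0.18552, so δ = +10.692°.
cos H₀ = −tan(-42.5°) tan(+10.692°) = 0.1730, H₀ = 1.3969 rad.
Bracket: H₀ sin φ sin δ + cos φ cos δ sin H₀ = 1.3969×-0.67559×0.18552 + 0.73728×0.98264×0.98492 = -0.175081 + 0.713556 = 0.538475.
Inverse-square distance factor (a/d)² = 0.9540² = 0.910116.
Q̄ = (S₀/π) × 0.910116 × [bracket] = (1361/π) × 0.910116 × 0.538475 = 212.3 W/m².

Q̄ ≈ 212 W/m²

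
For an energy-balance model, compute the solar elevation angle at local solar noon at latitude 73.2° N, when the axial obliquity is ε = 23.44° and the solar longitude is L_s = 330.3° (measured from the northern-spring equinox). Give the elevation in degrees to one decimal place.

Solar declination: sin δ = sin ε · sin L_s = sin 23.44° × sin 330.3° = -0.19709, so δ = -11.367°.
At local noon the hour angle is zero, so the zenith angle equals |ϕ − δ| = |+73.2° − (-11.367°)| = 84.567°.
Elevation = 90° − 84.567° = 5.4°.

5.4°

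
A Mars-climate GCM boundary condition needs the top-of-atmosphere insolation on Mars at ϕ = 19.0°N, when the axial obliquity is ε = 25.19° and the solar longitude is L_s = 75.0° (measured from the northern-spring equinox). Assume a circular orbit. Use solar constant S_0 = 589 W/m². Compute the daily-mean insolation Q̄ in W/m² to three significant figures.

Solar declination: sin δ = sin ε · sin L_s = sin 25.19° × sin 75.0° = 0.41112, so δ = +24.275°.
cos h₀ = −tan(+19.0°) tan(+24.275°) = -0.1553, h₀ = 1.7267 rad.
Bracket: h₀ sin ϕ sin δ + cos ϕ cos δ sin h₀ = 1.7267×0.32557×0.41112 + 0.94552×0.91158×0.98787 = 0.231116 + 0.851462 = 1.082578.
Q̄ = (S_0/π) × [bracket] = (589/π) × 1.082578 = 203.0 W/m².

Q̄ ≈ 203 W/m²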